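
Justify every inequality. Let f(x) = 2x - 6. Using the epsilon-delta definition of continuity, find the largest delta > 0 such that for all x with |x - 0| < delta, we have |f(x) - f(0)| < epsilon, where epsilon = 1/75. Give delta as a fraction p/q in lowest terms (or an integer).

We compute f(0) = 2*(0) - 6 = -6.
|f(x) - f(0)| = |2x - 6 - (-6)| = |2(x - 0)| = 2|x - 0|.
We need 2|x - 0| < 1/75, i.e. |x - 0| < 1/75 / 2 = 1/150.
So any delta <= 1/150 works. Conversely, if delta > 1/150, then x = 0 + 1/150 satisfies |x - 0| = 1/150 < delta but |f(x) - f(0)| = 2 * 1/150 = 1/75, which is not < 1/75; so no larger delta works.
Hence the largest such delta is 1/150.

1/150


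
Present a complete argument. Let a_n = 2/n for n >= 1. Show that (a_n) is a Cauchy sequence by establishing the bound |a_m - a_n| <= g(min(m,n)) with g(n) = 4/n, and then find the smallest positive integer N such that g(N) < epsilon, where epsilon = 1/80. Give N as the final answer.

For any m, n >= 1, by the triangle inequality:
|a_m - a_n| = |2/m - 2/n| <= 2*1/m + 2*1/n <= 4/min(m,n).
So g(n) = 4/n bounds the Cauchy difference. Since g(n) -> 0, (a_n) is Cauchy.
Now solve g(N) < 1/80: 4/N < 1/80 <=> N > 4 / (1/80) = 320.
The smallest integer strictly greater than 320 is N = 321.
Check: g(321) = 4/321 = 4/321 < 1/80; g(320) = 1/80 >= 1/80. So N = 321.

321


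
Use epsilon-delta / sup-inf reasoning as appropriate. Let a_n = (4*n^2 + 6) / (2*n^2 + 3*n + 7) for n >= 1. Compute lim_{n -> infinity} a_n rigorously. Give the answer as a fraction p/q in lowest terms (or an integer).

Divide numerator and denominator by n^2, the highest power:
numerator / n^2 = 4 + 6/n^2
denominator / n^2 = 2 + 3/n + 7/n^2
As n -> infinity, all terms of the form c/n^k (k >= 1) tend to 0.
So numerator / n^2 -> 4 and denominator / n^2 -> 2.
Therefore lim a_n = 2.

2


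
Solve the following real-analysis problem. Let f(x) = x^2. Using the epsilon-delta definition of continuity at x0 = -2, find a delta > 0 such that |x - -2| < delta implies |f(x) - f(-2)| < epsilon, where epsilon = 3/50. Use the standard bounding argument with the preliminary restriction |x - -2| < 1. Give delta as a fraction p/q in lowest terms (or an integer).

Factor: |x^2 - (-2)^2| = |x - -2| * |x + -2|.
Impose |x - -2| < 1 first. Then |x + -2| = |(x - -2) + 2*(-2)| <= |x - -2| + 2*|-2| < 1 + 4 = 5.
So |x^2 - (-2)^2| < delta * 5.
We need delta * 5 <= 3/50, i.e. delta <= 3/50/5 = 3/250.
Since 3/250 < 1, this is tighter than 1; take delta = 3/250.
So delta = 3/250 works.

3/250


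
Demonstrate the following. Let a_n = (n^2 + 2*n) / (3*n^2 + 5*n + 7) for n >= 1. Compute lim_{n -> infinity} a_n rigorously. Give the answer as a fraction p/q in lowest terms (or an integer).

Divide numerator and denominator by n^2, the highest power:
numerator / n^2 = 1 + 2/n
denominator / n^2 = 3 + 5/n + 7/n^2
As n -> infinity, all terms of the form c/n^k (k >= 1) tend to 0.
So numerator / n^2 -> 1 and denominator / n^2 -> 3.
Therefore lim a_n = 1/3.

1/3


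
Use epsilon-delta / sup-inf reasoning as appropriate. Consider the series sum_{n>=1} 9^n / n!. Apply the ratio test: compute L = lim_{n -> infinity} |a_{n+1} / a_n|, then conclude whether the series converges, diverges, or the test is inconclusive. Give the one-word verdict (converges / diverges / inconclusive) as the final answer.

Let a_n denote the general term. Form the ratio a_{n+1}/a_n and simplify:
a_{n+1}/a_n = 9/(n + 1)
Take the limit as n -> infinity: L = 0.
Since L = 0 < 1, the ratio test implies the series converges.

converges


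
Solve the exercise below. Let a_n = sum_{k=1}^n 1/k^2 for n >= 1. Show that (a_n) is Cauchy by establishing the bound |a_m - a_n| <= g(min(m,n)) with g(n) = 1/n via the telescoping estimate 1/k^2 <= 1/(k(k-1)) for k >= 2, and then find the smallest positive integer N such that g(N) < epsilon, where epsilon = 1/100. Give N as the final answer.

For m > n >= 1: |a_m - a_n| = sum_{k=n+1}^m 1/k^2.
Use 1/k^2 <= 1/(k(k-1)) = 1/(k-1) - 1/k for k >= 2:
sum_{k=n+1}^m 1/k^2 <= sum_{k=n+1}^m (1/(k-1) - 1/k) = 1/n - 1/m <= 1/n.
By symmetry the same bound holds with n,m swapped, so |a_m - a_n| <= 1/min(m,n) = g(min(m,n)). Since g(n) -> 0, (a_n) is Cauchy.
Now solve g(N) < 1/100: 1/N < 1/100 <=> N > 1/(1/100) = 100.
The smallest integer strictly greater than 100 is N = 101.
Check: g(101) = 1/101 < 1/100; g(100) = 1/100 >= 1/100. So N = 101.

101


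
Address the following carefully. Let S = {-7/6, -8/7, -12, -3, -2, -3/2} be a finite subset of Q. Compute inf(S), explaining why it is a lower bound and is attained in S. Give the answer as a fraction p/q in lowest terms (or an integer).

S is finite, so inf(S) = min(S).
Sorted increasing:
-12, -3, -2, -3/2, -7/6, -8/7
The extremum is -12.
For every x in S, x >= -12. And -12 is in S, so it is attained.
Therefore inf(S) = -12.

-12


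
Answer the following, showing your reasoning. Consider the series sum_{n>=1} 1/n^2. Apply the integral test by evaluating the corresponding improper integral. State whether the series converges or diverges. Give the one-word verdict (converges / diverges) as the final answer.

Let f(x) = x^(-2). Then f is positive, continuous, and decreasing on [1, infinity), so the integral test applies.
Compute the improper integral int_{1}^infinity f(x) dx:
  antiderivative F(x) = -1/x.
  As x -> infinity, F(x) -> 0 (since p = 2 > 1).
  So int = F(infinity) - F(1) = 0 - (-1) = 1.
  Finite, so by the integral test, the series converges.

converges


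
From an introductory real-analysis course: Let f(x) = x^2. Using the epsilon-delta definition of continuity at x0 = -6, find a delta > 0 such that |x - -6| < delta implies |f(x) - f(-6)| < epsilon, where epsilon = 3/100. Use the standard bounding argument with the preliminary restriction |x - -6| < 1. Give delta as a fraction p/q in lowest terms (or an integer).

Factor: |x^2 - (-6)^2| = |x - -6| * |x + -6|.
Impose |x - -6| < 1 first. Then |x + -6| = |(x - -6) + 2*(-6)| <= |x - -6| + 2*|-6| < 1 + 12 = 13.
So |x^2 - (-6)^2| < delta * 13.
We need delta * 13 <= 3/100, i.e. delta <= 3/100/13 = 3/1300.
Since 3/1300 < 1, this is tighter than 1; take delta = 3/1300.
So delta = 3/1300 works.

3/1300


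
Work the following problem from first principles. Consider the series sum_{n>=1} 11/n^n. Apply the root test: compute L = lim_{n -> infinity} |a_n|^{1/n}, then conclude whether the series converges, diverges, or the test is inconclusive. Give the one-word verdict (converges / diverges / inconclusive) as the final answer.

Let a_n denote the general term. Form |a_n|^(1/n) and simplify:
|a_n|^(1/n) = 11^(1/n)/n
Take the limit as n -> infinity: L = 0.
Since L = 0 < 1, the root test implies convergence.

converges


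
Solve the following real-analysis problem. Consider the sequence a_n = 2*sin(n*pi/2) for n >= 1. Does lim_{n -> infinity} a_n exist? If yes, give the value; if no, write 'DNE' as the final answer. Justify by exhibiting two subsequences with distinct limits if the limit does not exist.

Examine the behaviour of a_n along subsequences.
a_{4k+1} = 2*sin(pi/2 + 2k*pi) = 2 -> 2. a_{4k+3} = 2*sin(3pi/2 + 2k*pi) = -2 -> -2.
Since these two subsequential limits are 2 and -2, distinct, the full sequence cannot converge (a convergent sequence has all subsequences tending to the same limit). So lim a_n does not exist.

DNE


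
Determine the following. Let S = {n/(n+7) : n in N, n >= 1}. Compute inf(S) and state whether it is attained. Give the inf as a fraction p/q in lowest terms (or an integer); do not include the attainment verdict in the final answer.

Analysis:
- Values: 1/8, 2/9, 3/10, 4/11, ... strictly increasing.
- Minimum is 1/8 (n=1); inf = 1/8 (attained).
- n/(n+7) = 1 - 7/(n+7) -> 1 from below as n -> infinity, and never equals 1.
- So sup = 1 (not attained).
Conclusion: inf(S) = 1/8, attained in S.

1/8


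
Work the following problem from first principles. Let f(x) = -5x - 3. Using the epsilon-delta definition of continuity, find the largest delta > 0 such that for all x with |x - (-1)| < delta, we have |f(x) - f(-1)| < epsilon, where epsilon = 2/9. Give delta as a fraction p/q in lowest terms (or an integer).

We compute f(-1) = -5*(-1) - 3 = 2.
|f(x) - f(-1)| = |-5x - 3 - (2)| = |-5(x - (-1))| = 5|x - (-1)|.
We need 5|x - (-1)| < 2/9, i.e. |x - (-1)| < 2/9 / 5 = 2/45.
So any delta <= 2/45 works. Conversely, if delta > 2/45, then x = -1 + 2/45 satisfies |x - (-1)| = 2/45 < delta but |f(x) - f(-1)| = 5 * 2/45 = 2/9, which is not < 2/9; so no larger delta works.
Hence the largest such delta is 2/45.

2/45


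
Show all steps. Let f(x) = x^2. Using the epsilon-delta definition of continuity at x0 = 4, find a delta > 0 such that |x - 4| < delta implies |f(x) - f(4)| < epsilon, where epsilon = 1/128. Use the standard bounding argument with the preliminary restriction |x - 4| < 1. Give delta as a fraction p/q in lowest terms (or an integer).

Factor: |x^2 - (4)^2| = |x - 4| * |x + 4|.
Impose |x - 4| < 1 first. Then |x + 4| = |(x - 4) + 2*(4)| <= |x - 4| + 2*|4| < 1 + 8 = 9.
So |x^2 - (4)^2| < delta * 9.
We need delta * 9 <= 1/128, i.e. delta <= 1/128/9 = 1/1152.
Since 1/1152 < 1, this is tighter than 1; take delta = 1/1152.
So delta = 1/1152 works.

1/1152


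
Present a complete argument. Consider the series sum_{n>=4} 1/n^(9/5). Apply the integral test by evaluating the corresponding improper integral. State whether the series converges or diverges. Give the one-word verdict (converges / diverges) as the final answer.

Let f(x) = x^(-9/5). Then f is positive, continuous, and decreasing on [4, infinity), so the integral test applies.
Compute the improper integral int_{4}^infinity f(x) dx:
  antiderivative F(x) = -5/(4*x^(4/5)).
  As x -> infinity, F(x) -> 0 (since p = 9/5 > 1).
  So int = F(infinity) - F(4) = 0 - (-5*2^(2/5)/16) = 5*2^(2/5)/16.
  Finite, so by the integral test, the series converges.

converges


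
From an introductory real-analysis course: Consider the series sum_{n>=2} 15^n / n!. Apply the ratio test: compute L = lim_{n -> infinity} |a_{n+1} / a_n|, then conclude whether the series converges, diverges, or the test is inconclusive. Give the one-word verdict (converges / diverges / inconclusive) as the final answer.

Let a_n denote the general term. Form the ratio a_{n+1}/a_n and simplify:
a_{n+1}/a_n = 15/(n + 1)
Take the limit as n -> infinity: L = 0.
Since L = 0 < 1, the ratio test implies the series converges.

converges


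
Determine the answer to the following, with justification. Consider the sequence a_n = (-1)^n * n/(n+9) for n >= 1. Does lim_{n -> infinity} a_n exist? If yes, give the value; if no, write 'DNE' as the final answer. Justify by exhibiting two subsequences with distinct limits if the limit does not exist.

Examine the behaviour of a_n along subsequences.
a_{2k} = 2k/(2k+9) -> 1. a_{2k+1} = -(2k+1)/(2k+10) -> -1.
Since these two subsequential limits are 1 and -1, distinct, the full sequence cannot converge (a convergent sequence has all subsequences tending to the same limit). So lim a_n does not exist.

DNE


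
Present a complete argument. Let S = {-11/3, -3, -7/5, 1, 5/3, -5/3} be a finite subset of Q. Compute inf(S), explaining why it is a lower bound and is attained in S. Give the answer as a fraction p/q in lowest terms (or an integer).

S is finite, so inf(S) = min(S).
Sorted increasing:
-11/3, -3, -5/3, -7/5, 1, 5/3
The extremum is -11/3.
For every x in S, x >= -11/3. And -11/3 is in S, so it is attained.
Therefore inf(S) = -11/3.

-11/3


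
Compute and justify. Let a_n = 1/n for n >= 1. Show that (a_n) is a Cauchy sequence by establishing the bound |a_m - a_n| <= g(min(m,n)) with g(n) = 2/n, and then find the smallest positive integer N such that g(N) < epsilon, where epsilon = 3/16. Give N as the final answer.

For any m, n >= 1, by the triangle inequality:
|a_m - a_n| = |1/m - 1/n| <= 1/m + 1/n <= 2/min(m,n).
So g(n) = 2/n bounds the Cauchy difference. Since g(n) -> 0, (a_n) is Cauchy.
Now solve g(N) < 3/16: 2/N < 3/16 <=> N > 2 / (3/16) = 32/3.
The smallest integer strictly greater than 32/3 is N = 11.
Check: g(11) = 2/11 = 2/11 < 3/16; g(10) = 1/5 >= 3/16. So N = 11.

11


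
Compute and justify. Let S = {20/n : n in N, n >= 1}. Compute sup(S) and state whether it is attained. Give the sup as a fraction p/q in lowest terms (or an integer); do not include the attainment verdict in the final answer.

Analysis:
- Values: 20, 10, 20/3, 5, ... strictly decreasing.
- The maximum is 20 (n=1); sup = 20 (attained).
- The set is bounded below by 0; 20/n -> 0 so 0 is the greatest lower bound.
- 0 is not in the set, so inf = 0 is not attained.
Conclusion: sup(S) = 20, attained in S.

20


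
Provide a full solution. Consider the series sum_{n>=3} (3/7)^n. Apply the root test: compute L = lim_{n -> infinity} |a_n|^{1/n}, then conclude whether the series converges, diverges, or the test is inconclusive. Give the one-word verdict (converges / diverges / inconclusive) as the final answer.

Let a_n denote the general term. Form |a_n|^(1/n) and simplify:
|a_n|^(1/n) = 3/7
Take the limit as n -> infinity: L = 3/7.
Since L = 3/7 < 1, the root test implies convergence.

converges


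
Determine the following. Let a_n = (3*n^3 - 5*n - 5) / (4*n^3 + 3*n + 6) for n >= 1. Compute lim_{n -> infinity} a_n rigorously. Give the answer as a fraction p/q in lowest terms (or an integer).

Divide numerator and denominator by n^3, the highest power:
numerator / n^3 = 3 - 5/n^2 - 5/n^3
denominator / n^3 = 4 + 3/n^2 + 6/n^3
As n -> infinity, all terms of the form c/n^k (k >= 1) tend to 0.
So numerator / n^3 -> 3 and denominator / n^3 -> 4.
Therefore lim a_n = 3/4.

3/4


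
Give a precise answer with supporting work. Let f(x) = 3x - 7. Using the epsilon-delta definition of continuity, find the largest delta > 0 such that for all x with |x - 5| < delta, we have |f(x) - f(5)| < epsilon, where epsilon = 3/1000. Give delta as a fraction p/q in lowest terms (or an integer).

We compute f(5) = 3*(5) - 7 = 8.
|f(x) - f(5)| = |3x - 7 - (8)| = |3(x - 5)| = 3|x - 5|.
We need 3|x - 5| < 3/1000, i.e. |x - 5| < 3/1000 / 3 = 1/1000.
So any delta <= 1/1000 works. Conversely, if delta > 1/1000, then x = 5 + 1/1000 satisfies |x - 5| = 1/1000 < delta but |f(x) - f(5)| = 3 * 1/1000 = 3/1000, which is not < 3/1000; so no larger delta works.
Hence the largest such delta is 1/1000.

1/1000


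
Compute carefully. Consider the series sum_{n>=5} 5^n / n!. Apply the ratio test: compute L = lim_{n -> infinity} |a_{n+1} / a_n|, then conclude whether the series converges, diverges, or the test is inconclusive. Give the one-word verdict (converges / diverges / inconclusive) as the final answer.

Let a_n denote the general term. Form the ratio a_{n+1}/a_n and simplify:
a_{n+1}/a_n = 5/(n + 1)
Take the limit as n -> infinity: L = 0.
Since L = 0 < 1, the ratio test implies the series converges.

converges


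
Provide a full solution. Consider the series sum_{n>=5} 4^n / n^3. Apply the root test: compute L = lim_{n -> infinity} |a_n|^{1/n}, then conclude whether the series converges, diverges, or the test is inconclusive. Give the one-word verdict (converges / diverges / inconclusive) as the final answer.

Let a_n denote the general term. Form |a_n|^(1/n) and simplify:
|a_n|^(1/n) = 4/n^(3/n)
Take the limit as n -> infinity: L = 4.
Since L = 4 > 1, the root test implies divergence.

diverges


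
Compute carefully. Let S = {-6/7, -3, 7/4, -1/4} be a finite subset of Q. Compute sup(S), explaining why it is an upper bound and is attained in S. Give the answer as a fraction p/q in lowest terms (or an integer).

S is finite, so sup(S) = max(S).
Sorted decreasing:
7/4, -1/4, -6/7, -3
The extremum is 7/4.
For every x in S, x <= 7/4. And 7/4 is in S, so it is attained.
Therefore sup(S) = 7/4.

7/4


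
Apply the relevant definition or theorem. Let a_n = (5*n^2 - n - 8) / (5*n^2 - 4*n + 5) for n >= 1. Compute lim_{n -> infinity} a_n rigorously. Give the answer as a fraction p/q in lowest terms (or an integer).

Divide numerator and denominator by n^2, the highest power:
numerator / n^2 = 5 - 1/n - 8/n^2
denominator / n^2 = 5 - 4/n + 5/n^2
As n -> infinity, all terms of the form c/n^k (k >= 1) tend to 0.
So numerator / n^2 -> 5 and denominator / n^2 -> 5.
Therefore lim a_n = 1.

1


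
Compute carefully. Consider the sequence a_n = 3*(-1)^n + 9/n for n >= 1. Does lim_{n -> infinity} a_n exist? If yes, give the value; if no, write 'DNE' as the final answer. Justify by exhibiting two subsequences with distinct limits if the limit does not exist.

Examine the behaviour of a_n along subsequences.
a_{2k} = 3 + 9/(2k) -> 3. a_{2k+1} = -3 + 9/(2k+1) -> -3.
Since these two subsequential limits are 3 and -3, distinct, the full sequence cannot converge (a convergent sequence has all subsequences tending to the same limit). So lim a_n does not exist.

DNE


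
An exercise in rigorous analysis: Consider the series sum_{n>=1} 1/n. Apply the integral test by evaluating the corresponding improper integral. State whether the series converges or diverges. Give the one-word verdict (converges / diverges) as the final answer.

Let f(x) = 1/x. Then f is positive, continuous, and decreasing on [1, infinity), so the integral test applies.
Compute the improper integral int_{1}^infinity f(x) dx:
  antiderivative F(x) = log(x).
  As x -> infinity, log(x) -> infinity.
  So int = infinity - log(1) = infinity. By the integral test, the series diverges.

diverges


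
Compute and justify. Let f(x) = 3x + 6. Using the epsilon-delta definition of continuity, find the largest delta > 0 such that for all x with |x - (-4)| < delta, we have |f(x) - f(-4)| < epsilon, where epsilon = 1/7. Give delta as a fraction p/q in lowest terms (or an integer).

We compute f(-4) = 3*(-4) + 6 = -6.
|f(x) - f(-4)| = |3x + 6 - (-6)| = |3(x - (-4))| = 3|x - (-4)|.
We need 3|x - (-4)| < 1/7, i.e. |x - (-4)| < 1/7 / 3 = 1/21.
So any delta <= 1/21 works. Conversely, if delta > 1/21, then x = -4 + 1/21 satisfies |x - (-4)| = 1/21 < delta but |f(x) - f(-4)| = 3 * 1/21 = 1/7, which is not < 1/7; so no larger delta works.
Hence the largest such delta is 1/21.

1/21


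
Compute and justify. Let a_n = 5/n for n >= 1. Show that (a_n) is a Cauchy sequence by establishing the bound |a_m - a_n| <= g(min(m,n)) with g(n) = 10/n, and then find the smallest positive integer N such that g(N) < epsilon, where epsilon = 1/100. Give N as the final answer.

For any m, n >= 1, by the triangle inequality:
|a_m - a_n| = |5/m - 5/n| <= 5*1/m + 5*1/n <= 10/min(m,n).
So g(n) = 10/n bounds the Cauchy difference. Since g(n) -> 0, (a_n) is Cauchy.
Now solve g(N) < 1/100: 10/N < 1/100 <=> N > 10 / (1/100) = 1000.
The smallest integer strictly greater than 1000 is N = 1001.
Check: g(1001) = 10/1001 = 10/1001 < 1/100; g(1000) = 1/100 >= 1/100. So N = 1001.

1001


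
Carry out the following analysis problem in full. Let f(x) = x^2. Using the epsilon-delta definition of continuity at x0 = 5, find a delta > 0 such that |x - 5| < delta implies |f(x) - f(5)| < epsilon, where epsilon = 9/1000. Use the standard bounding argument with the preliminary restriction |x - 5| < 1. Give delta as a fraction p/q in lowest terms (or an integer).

Factor: |x^2 - (5)^2| = |x - 5| * |x + 5|.
Impose |x - 5| < 1 first. Then |x + 5| = |(x - 5) + 2*(5)| <= |x - 5| + 2*|5| < 1 + 10 = 11.
So |x^2 - (5)^2| < delta * 11.
We need delta * 11 <= 9/1000, i.e. delta <= 9/1000/11 = 9/11000.
Since 9/11000 < 1, this is tighter than 1; take delta = 9/11000.
So delta = 9/11000 works.

9/11000


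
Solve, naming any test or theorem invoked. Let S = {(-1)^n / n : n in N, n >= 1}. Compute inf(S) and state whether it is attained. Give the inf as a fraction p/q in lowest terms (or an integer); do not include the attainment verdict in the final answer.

Analysis:
- Values: -1, 1/2, -1/3, 1/4, -1/5, ...
- Positive terms (even n): 1/(2+0), 1/(4+0), ... decreasing -> max = 1/2 (n=2).
- Negative terms (odd n): -1/(1+0), -1/(3+0), ... increasing -> min = -1 (n=1).
- So sup = 1/2 (attained at n=2); inf = -1 (attained at n=1).
Conclusion: inf(S) = -1, attained in S.

-1


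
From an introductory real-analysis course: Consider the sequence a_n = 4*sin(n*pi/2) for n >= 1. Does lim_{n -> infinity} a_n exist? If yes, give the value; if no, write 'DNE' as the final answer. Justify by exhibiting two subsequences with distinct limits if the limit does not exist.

Examine the behaviour of a_n along subsequences.
a_{4k+1} = 4*sin(pi/2 + 2k*pi) = 4 -> 4. a_{4k+3} = 4*sin(3pi/2 + 2k*pi) = -4 -> -4.
Since these two subsequential limits are 4 and -4, distinct, the full sequence cannot converge (a convergent sequence has all subsequences tending to the same limit). So lim a_n does not exist.

DNE


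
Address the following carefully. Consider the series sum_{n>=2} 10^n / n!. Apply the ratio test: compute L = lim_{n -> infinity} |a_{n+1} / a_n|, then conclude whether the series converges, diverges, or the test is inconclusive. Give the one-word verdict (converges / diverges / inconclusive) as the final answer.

Let a_n denote the general term. Form the ratio a_{n+1}/a_n and simplify:
a_{n+1}/a_n = 10/(n + 1)
Take the limit as n -> infinity: L = 0.
Since L = 0 < 1, the ratio test implies the series converges.

converges


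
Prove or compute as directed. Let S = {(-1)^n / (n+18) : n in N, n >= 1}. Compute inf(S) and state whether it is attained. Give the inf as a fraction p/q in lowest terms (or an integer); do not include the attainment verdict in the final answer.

Analysis:
- Values: -1/19, 1/20, -1/21, 1/22, -1/23, ...
- Positive terms (even n): 1/(2+18), 1/(4+18), ... decreasing -> max = 1/20 (n=2).
- Negative terms (odd n): -1/(1+18), -1/(3+18), ... increasing -> min = -1/19 (n=1).
- So sup = 1/20 (attained at n=2); inf = -1/19 (attained at n=1).
Conclusion: inf(S) = -1/19, attained in S.

-1/19


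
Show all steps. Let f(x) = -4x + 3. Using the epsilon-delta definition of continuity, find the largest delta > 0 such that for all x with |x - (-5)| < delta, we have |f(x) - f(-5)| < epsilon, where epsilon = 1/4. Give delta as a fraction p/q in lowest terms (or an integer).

We compute f(-5) = -4*(-5) + 3 = 23.
|f(x) - f(-5)| = |-4x + 3 - (23)| = |-4(x - (-5))| = 4|x - (-5)|.
We need 4|x - (-5)| < 1/4, i.e. |x - (-5)| < 1/4 / 4 = 1/16.
So any delta <= 1/16 works. Conversely, if delta > 1/16, then x = -5 + 1/16 satisfies |x - (-5)| = 1/16 < delta but |f(x) - f(-5)| = 4 * 1/16 = 1/4, which is not < 1/4; so no larger delta works.
Hence the largest such delta is 1/16.

1/16


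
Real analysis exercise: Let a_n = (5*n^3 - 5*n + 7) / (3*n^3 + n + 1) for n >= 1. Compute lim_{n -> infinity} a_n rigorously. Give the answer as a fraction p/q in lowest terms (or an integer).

Divide numerator and denominator by n^3, the highest power:
numerator / n^3 = 5 - 5/n^2 + 7/n^3
denominator / n^3 = 3 + n^(-2) + n^(-3)
As n -> infinity, all terms of the form c/n^k (k >= 1) tend to 0.
So numerator / n^3 -> 5 and denominator / n^3 -> 3.
Therefore lim a_n = 5/3.

5/3


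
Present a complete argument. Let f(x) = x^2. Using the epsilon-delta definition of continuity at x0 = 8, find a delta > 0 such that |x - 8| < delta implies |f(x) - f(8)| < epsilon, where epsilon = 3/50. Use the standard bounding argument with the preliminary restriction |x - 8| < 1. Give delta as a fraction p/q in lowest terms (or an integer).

Factor: |x^2 - (8)^2| = |x - 8| * |x + 8|.
Impose |x - 8| < 1 first. Then |x + 8| = |(x - 8) + 2*(8)| <= |x - 8| + 2*|8| < 1 + 16 = 17.
So |x^2 - (8)^2| < delta * 17.
We need delta * 17 <= 3/50, i.e. delta <= 3/50/17 = 3/850.
Since 3/850 < 1, this is tighter than 1; take delta = 3/850.
So delta = 3/850 works.

3/850


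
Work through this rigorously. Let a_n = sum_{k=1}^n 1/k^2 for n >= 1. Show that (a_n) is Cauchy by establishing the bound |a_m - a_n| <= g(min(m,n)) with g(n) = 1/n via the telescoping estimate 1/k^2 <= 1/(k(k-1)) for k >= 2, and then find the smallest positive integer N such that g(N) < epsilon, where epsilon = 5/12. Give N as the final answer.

For m > n >= 1: |a_m - a_n| = sum_{k=n+1}^m 1/k^2.
Use 1/k^2 <= 1/(k(k-1)) = 1/(k-1) - 1/k for k >= 2:
sum_{k=n+1}^m 1/k^2 <= sum_{k=n+1}^m (1/(k-1) - 1/k) = 1/n - 1/m <= 1/n.
By symmetry the same bound holds with n,m swapped, so |a_m - a_n| <= 1/min(m,n) = g(min(m,n)). Since g(n) -> 0, (a_n) is Cauchy.
Now solve g(N) < 5/12: 1/N < 5/12 <=> N > 1/(5/12) = 12/5.
The smallest integer strictly greater than 12/5 is N = 3.
Check: g(3) = 1/3 < 5/12; g(2) = 1/2 >= 5/12. So N = 3.

3


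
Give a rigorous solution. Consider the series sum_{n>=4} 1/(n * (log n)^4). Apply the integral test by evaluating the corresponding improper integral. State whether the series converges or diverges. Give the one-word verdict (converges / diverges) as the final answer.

Let f(x) = 1/(x*log(x)^4). Then f is positive, continuous, and decreasing on [4, infinity), so the integral test applies.
Compute the improper integral int_{4}^infinity f(x) dx:
  antiderivative F(x) = -1/(3*log(x)^3).
  F(x) -> 0 as x -> infinity.  int = 0 - F(4) = 1/(3*log(4)^3) < infinity. By the integral test, the series converges.

converges


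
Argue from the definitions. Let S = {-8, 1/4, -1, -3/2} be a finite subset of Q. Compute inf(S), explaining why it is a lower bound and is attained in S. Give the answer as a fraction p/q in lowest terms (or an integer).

S is finite, so inf(S) = min(S).
Sorted increasing:
-8, -3/2, -1, 1/4
The extremum is -8.
For every x in S, x >= -8. And -8 is in S, so it is attained.
Therefore inf(S) = -8.

-8


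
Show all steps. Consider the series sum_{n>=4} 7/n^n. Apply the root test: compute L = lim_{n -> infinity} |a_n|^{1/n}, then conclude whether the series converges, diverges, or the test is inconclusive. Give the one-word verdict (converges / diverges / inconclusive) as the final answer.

Let a_n denote the general term. Form |a_n|^(1/n) and simplify:
|a_n|^(1/n) = 7^(1/n)/n
Take the limit as n -> infinity: L = 0.
Since L = 0 < 1, the root test implies convergence.

converges


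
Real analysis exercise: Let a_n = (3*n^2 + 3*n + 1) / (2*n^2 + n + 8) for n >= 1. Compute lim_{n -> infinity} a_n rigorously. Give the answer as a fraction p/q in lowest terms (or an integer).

Divide numerator and denominator by n^2, the highest power:
numerator / n^2 = 3 + 3/n + n^(-2)
denominator / n^2 = 2 + 1/n + 8/n^2
As n -> infinity, all terms of the form c/n^k (k >= 1) tend to 0.
So numerator / n^2 -> 3 and denominator / n^2 -> 2.
Therefore lim a_n = 3/2.

3/2


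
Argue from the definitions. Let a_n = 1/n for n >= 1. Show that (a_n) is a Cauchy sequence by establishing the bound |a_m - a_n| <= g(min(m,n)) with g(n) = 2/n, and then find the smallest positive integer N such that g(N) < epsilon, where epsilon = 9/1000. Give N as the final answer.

For any m, n >= 1, by the triangle inequality:
|a_m - a_n| = |1/m - 1/n| <= 1/m + 1/n <= 2/min(m,n).
So g(n) = 2/n bounds the Cauchy difference. Since g(n) -> 0, (a_n) is Cauchy.
Now solve g(N) < 9/1000: 2/N < 9/1000 <=> N > 2 / (9/1000) = 2000/9.
The smallest integer strictly greater than 2000/9 is N = 223.
Check: g(223) = 2/223 = 2/223 < 9/1000; g(222) = 1/111 >= 9/1000. So N = 223.

223


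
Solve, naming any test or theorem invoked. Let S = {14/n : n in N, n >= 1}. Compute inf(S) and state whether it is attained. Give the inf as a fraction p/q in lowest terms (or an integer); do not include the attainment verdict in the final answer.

Analysis:
- Values: 14, 7, 14/3, 7/2, ... strictly decreasing.
- The maximum is 14 (n=1); sup = 14 (attained).
- The set is bounded below by 0; 14/n -> 0 so 0 is the greatest lower bound.
- 0 is not in the set, so inf = 0 is not attained.
Conclusion: inf(S) = 0, not attained in S.

0


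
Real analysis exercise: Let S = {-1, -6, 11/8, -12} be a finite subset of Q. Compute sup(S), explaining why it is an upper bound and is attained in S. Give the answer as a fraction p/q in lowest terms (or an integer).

S is finite, so sup(S) = max(S).
Sorted decreasing:
11/8, -1, -6, -12
The extremum is 11/8.
For every x in S, x <= 11/8. And 11/8 is in S, so it is attained.
Therefore sup(S) = 11/8.

11/8


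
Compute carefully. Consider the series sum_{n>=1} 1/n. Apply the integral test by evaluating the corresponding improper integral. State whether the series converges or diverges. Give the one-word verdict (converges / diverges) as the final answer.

Let f(x) = 1/x. Then f is positive, continuous, and decreasing on [1, infinity), so the integral test applies.
Compute the improper integral int_{1}^infinity f(x) dx:
  antiderivative F(x) = log(x).
  As x -> infinity, log(x) -> infinity.
  So int = infinity - log(1) = infinity. By the integral test, the series diverges.

diverges


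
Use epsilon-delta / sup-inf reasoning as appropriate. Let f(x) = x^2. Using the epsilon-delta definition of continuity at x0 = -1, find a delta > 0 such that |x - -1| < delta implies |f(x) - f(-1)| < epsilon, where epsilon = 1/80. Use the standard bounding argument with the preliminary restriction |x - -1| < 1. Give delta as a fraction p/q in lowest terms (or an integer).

Factor: |x^2 - (-1)^2| = |x - -1| * |x + -1|.
Impose |x - -1| < 1 first. Then |x + -1| = |(x - -1) + 2*(-1)| <= |x - -1| + 2*|-1| < 1 + 2 = 3.
So |x^2 - (-1)^2| < delta * 3.
We need delta * 3 <= 1/80, i.e. delta <= 1/80/3 = 1/240.
Since 1/240 < 1, this is tighter than 1; take delta = 1/240.
So delta = 1/240 works.

1/240


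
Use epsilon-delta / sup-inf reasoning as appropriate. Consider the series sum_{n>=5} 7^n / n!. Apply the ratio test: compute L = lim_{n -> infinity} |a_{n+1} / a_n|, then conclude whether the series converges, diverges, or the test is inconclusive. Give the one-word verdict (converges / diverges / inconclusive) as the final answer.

Let a_n denote the general term. Form the ratio a_{n+1}/a_n and simplify:
a_{n+1}/a_n = 7/(n + 1)
Take the limit as n -> infinity: L = 0.
Since L = 0 < 1, the ratio test implies the series converges.

converges


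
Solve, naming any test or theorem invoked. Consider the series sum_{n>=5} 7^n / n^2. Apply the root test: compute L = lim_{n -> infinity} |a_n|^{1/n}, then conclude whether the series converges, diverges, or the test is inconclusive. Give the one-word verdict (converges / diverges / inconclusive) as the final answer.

Let a_n denote the general term. Form |a_n|^(1/n) and simplify:
|a_n|^(1/n) = 7/n^(2/n)
Take the limit as n -> infinity: L = 7.
Since L = 7 > 1, the root test implies divergence.

diverges


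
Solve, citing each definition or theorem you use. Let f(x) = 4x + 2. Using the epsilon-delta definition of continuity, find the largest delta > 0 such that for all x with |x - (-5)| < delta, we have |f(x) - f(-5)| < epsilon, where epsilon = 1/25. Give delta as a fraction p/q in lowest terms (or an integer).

We compute f(-5) = 4*(-5) + 2 = -18.
|f(x) - f(-5)| = |4x + 2 - (-18)| = |4(x - (-5))| = 4|x - (-5)|.
We need 4|x - (-5)| < 1/25, i.e. |x - (-5)| < 1/25 / 4 = 1/100.
So any delta <= 1/100 works. Conversely, if delta > 1/100, then x = -5 + 1/100 satisfies |x - (-5)| = 1/100 < delta but |f(x) - f(-5)| = 4 * 1/100 = 1/25, which is not < 1/25; so no larger delta works.
Hence the largest such delta is 1/100.

1/100


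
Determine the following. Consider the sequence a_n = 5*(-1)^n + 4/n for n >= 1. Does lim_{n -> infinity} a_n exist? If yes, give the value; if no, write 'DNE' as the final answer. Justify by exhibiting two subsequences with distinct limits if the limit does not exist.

Examine the behaviour of a_n along subsequences.
a_{2k} = 5 + 4/(2k) -> 5. a_{2k+1} = -5 + 4/(2k+1) -> -5.
Since these two subsequential limits are 5 and -5, distinct, the full sequence cannot converge (a convergent sequence has all subsequences tending to the same limit). So lim a_n does not exist.

DNE


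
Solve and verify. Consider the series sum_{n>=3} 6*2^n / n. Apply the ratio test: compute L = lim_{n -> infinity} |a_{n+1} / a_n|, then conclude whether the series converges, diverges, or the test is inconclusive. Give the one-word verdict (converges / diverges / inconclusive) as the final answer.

Let a_n denote the general term. Form the ratio a_{n+1}/a_n and simplify:
a_{n+1}/a_n = 2*n/(n + 1)
Take the limit as n -> infinity: L = 2.
Since L = 2 > 1 (or L = infinity), the ratio test implies the series diverges.

diverges


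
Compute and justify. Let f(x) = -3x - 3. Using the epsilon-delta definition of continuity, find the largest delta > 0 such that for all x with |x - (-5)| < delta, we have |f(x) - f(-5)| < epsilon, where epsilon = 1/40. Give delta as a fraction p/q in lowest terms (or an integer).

We compute f(-5) = -3*(-5) - 3 = 12.
|f(x) - f(-5)| = |-3x - 3 - (12)| = |-3(x - (-5))| = 3|x - (-5)|.
We need 3|x - (-5)| < 1/40, i.e. |x - (-5)| < 1/40 / 3 = 1/120.
So any delta <= 1/120 works. Conversely, if delta > 1/120, then x = -5 + 1/120 satisfies |x - (-5)| = 1/120 < delta but |f(x) - f(-5)| = 3 * 1/120 = 1/40, which is not < 1/40; so no larger delta works.
Hence the largest such delta is 1/120.

1/120


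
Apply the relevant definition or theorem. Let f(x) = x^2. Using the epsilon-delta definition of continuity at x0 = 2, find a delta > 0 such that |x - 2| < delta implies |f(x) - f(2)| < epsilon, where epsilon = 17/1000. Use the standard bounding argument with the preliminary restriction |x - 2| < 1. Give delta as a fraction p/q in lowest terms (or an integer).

Factor: |x^2 - (2)^2| = |x - 2| * |x + 2|.
Impose |x - 2| < 1 first. Then |x + 2| = |(x - 2) + 2*(2)| <= |x - 2| + 2*|2| < 1 + 4 = 5.
So |x^2 - (2)^2| < delta * 5.
We need delta * 5 <= 17/1000, i.e. delta <= 17/1000/5 = 17/5000.
Since 17/5000 < 1, this is tighter than 1; take delta = 17/5000.
So delta = 17/5000 works.

17/5000


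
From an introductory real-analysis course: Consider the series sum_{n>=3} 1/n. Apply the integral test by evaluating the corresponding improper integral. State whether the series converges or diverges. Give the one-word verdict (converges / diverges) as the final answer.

Let f(x) = 1/x. Then f is positive, continuous, and decreasing on [3, infinity), so the integral test applies.
Compute the improper integral int_{3}^infinity f(x) dx:
  antiderivative F(x) = log(x).
  As x -> infinity, log(x) -> infinity.
  So int = infinity - log(3) = infinity. By the integral test, the series diverges.

diverges


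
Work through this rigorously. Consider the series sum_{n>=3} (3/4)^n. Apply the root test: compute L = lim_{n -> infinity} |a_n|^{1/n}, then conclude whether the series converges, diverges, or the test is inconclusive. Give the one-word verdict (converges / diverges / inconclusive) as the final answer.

Let a_n denote the general term. Form |a_n|^(1/n) and simplify:
|a_n|^(1/n) = 3/4
Take the limit as n -> infinity: L = 3/4.
Since L = 3/4 < 1, the root test implies convergence.

converges


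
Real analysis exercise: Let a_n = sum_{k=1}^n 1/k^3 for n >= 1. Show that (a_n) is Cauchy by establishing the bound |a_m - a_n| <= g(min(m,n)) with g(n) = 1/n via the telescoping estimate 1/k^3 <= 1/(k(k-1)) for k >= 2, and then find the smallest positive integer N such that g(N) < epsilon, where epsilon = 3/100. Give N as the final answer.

For m > n >= 1: |a_m - a_n| = sum_{k=n+1}^m 1/k^3.
Use 1/k^3 <= 1/(k(k-1)) = 1/(k-1) - 1/k for k >= 2 (which holds since k^3 >= k^2 >= k(k-1) for k >= 2):
sum_{k=n+1}^m 1/k^3 <= sum_{k=n+1}^m (1/(k-1) - 1/k) = 1/n - 1/m <= 1/n.
By symmetry the same bound holds with n,m swapped, so |a_m - a_n| <= 1/min(m,n) = g(min(m,n)). Since g(n) -> 0, (a_n) is Cauchy.
Now solve g(N) < 3/100: 1/N < 3/100 <=> N > 1/(3/100) = 100/3.
The smallest integer strictly greater than 100/3 is N = 34.
Check: g(34) = 1/34 < 3/100; g(33) = 1/33 >= 3/100. So N = 34.

34


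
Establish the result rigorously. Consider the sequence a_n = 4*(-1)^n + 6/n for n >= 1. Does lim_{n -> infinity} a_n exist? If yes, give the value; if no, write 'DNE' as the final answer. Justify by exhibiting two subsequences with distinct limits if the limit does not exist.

Examine the behaviour of a_n along subsequences.
a_{2k} = 4 + 6/(2k) -> 4. a_{2k+1} = -4 + 6/(2k+1) -> -4.
Since these two subsequential limits are 4 and -4, distinct, the full sequence cannot converge (a convergent sequence has all subsequences tending to the same limit). So lim a_n does not exist.

DNE


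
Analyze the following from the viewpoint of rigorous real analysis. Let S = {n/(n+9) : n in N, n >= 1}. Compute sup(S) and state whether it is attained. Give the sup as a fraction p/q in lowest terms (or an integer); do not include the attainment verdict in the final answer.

Analysis:
- Values: 1/10, 2/11, 1/4, 4/13, ... strictly increasing.
- Minimum is 1/10 (n=1); inf = 1/10 (attained).
- n/(n+9) = 1 - 9/(n+9) -> 1 from below as n -> infinity, and never equals 1.
- So sup = 1 (not attained).
Conclusion: sup(S) = 1, not attained in S.

1


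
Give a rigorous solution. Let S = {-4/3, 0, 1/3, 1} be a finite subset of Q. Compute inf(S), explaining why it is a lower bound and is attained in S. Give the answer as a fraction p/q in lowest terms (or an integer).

S is finite, so inf(S) = min(S).
Sorted increasing:
-4/3, 0, 1/3, 1
The extremum is -4/3.
For every x in S, x >= -4/3. And -4/3 is in S, so it is attained.
Therefore inf(S) = -4/3.

-4/3


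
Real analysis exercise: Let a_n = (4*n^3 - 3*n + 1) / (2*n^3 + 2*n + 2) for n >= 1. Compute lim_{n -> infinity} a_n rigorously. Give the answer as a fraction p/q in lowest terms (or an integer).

Divide numerator and denominator by n^3, the highest power:
numerator / n^3 = 4 - 3/n^2 + n^(-3)
denominator / n^3 = 2 + 2/n^2 + 2/n^3
As n -> infinity, all terms of the form c/n^k (k >= 1) tend to 0.
So numerator / n^3 -> 4 and denominator / n^3 -> 2.
Therefore lim a_n = 2.

2


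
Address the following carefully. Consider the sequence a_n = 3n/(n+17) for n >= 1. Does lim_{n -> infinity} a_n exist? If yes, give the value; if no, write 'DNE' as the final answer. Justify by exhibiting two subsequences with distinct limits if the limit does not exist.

Examine the behaviour of a_n along subsequences.
Even-n subsequence a_{2k} = 3(2k)/(2k+17) -> 3. Odd-n subsequence a_{2k+1} = 3(2k+1)/(2k+18) -> 3. Both tend to 3, which suggests the limit is 3; verify directly.
|a_n - 3| = |3n - 3(n+17)| / (n+17) = 51/(n+17) < 51/n for every n >= 1.
Given epsilon > 0, choose a positive integer N > 51/epsilon. Then for all n >= N, |a_n - 3| < 51/n <= 51/N < epsilon.
So by the definition of the limit, lim a_n exists and equals 3.

3


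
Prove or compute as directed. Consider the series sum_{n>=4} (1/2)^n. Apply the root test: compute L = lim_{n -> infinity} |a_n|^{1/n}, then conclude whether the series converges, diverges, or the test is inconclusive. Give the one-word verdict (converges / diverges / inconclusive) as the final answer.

Let a_n denote the general term. Form |a_n|^(1/n) and simplify:
|a_n|^(1/n) = 1/2
Take the limit as n -> infinity: L = 1/2.
Since L = 1/2 < 1, the root test implies convergence.

converges


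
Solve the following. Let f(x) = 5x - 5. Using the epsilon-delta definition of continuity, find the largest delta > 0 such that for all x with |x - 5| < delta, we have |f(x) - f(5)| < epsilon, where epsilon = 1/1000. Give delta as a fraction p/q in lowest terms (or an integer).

We compute f(5) = 5*(5) - 5 = 20.
|f(x) - f(5)| = |5x - 5 - (20)| = |5(x - 5)| = 5|x - 5|.
We need 5|x - 5| < 1/1000, i.e. |x - 5| < 1/1000 / 5 = 1/5000.
So any delta <= 1/5000 works. Conversely, if delta > 1/5000, then x = 5 + 1/5000 satisfies |x - 5| = 1/5000 < delta but |f(x) - f(5)| = 5 * 1/5000 = 1/1000, which is not < 1/1000; so no larger delta works.
Hence the largest such delta is 1/5000.

1/5000


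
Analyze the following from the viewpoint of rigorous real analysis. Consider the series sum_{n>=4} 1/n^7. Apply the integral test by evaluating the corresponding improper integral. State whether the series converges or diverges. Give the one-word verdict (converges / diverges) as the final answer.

Let f(x) = x^(-7). Then f is positive, continuous, and decreasing on [4, infinity), so the integral test applies.
Compute the improper integral int_{4}^infinity f(x) dx:
  antiderivative F(x) = -1/(6*x^6).
  As x -> infinity, F(x) -> 0 (since p = 7 > 1).
  So int = F(infinity) - F(4) = 0 - (-1/24576) = 1/24576.
  Finite, so by the integral test, the series converges.

converges
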